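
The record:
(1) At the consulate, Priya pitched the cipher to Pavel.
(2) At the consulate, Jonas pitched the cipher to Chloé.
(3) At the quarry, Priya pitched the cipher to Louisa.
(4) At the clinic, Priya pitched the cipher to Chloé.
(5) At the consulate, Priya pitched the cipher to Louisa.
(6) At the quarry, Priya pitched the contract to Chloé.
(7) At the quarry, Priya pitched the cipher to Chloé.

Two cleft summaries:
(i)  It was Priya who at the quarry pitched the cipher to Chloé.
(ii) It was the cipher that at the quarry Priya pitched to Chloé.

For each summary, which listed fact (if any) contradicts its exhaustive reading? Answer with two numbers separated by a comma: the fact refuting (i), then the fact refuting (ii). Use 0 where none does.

0, 6

Summary (i) focuses "Priya" (the agent); background same thing, recipient, setting (the cipher / Chloé / at the quarry). No fact matches that background with a different agent, so 0.
Summary (ii) focuses "the cipher" (the thing); background same agent, recipient, setting (Priya / Chloé / at the quarry). Fact (6) matches that background with thing = the contract — refutes (ii).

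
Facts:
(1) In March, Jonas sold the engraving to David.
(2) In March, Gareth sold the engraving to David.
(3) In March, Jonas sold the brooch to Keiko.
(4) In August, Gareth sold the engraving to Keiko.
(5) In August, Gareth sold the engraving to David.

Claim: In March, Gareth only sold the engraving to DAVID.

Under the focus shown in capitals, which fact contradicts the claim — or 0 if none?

Focus (in capitals) is "David" — the recipient. "Only" excludes alternative recipients while holding fixed Gareth as agent and the engraving as thing and in March as setting.
No fact matches Gareth as agent and the engraving as thing and in March as setting with a different recipient — every other fact differs on at least one backgrounded slot. So no fact refutes it.

0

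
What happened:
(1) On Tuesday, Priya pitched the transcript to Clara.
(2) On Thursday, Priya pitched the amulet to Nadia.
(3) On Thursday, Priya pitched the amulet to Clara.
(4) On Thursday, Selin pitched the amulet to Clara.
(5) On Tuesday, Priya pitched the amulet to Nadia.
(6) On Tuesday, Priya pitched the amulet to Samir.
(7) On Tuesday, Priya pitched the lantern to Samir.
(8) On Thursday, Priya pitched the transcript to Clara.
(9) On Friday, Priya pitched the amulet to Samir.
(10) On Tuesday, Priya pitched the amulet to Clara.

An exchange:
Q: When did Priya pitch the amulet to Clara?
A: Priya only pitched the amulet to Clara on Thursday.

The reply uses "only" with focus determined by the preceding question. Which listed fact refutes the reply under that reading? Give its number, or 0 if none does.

The question "When did ...?" targets the setting, so in the reply the focus falls on "on Thursday".
"Only" then excludes alternative settings while the background — Priya as agent and the amulet as thing and Clara as recipient — is held fixed.
Fact (10) shares the background with a different setting (on Tuesday) — counterexample.
(Fact (8) would refute a reading with focus on the thing — but that is not what the question asks.)

10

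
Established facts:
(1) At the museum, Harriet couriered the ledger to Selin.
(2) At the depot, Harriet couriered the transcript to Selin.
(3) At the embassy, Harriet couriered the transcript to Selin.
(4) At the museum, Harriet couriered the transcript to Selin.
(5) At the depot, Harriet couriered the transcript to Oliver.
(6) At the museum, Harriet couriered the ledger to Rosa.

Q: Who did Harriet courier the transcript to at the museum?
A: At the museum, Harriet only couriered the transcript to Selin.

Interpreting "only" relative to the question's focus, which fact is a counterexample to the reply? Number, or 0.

The question "Who did ... to ...?" targets the recipient, so in the reply the focus falls on "Selin".
So "only" ranges over recipients; the rest (same agent, thing, setting (Harriet / the transcript / at the museum)) is presupposed.
No listed fact shares that background with another recipient. Nothing contradicts the reply.
(Fact (2) would refute a reading with focus on the setting — but that is not what the question asks.)

0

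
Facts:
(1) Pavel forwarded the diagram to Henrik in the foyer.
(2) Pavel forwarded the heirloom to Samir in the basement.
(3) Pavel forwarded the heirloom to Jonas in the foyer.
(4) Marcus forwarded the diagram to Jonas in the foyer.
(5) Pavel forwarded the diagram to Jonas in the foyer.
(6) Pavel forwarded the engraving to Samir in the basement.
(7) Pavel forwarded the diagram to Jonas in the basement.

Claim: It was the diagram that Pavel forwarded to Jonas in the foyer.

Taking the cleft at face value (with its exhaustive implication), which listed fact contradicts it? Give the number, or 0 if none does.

3

Focus of the cleft: "the diagram" (the thing). Presupposed background: Pavel as agent and Jonas as recipient and in the foyer as setting.
The exhaustive reading says no other thing fits that background.
But fact (3) also has Pavel as agent and Jonas as recipient and in the foyer as setting, with thing = the heirloom — so the exhaustive reading fails.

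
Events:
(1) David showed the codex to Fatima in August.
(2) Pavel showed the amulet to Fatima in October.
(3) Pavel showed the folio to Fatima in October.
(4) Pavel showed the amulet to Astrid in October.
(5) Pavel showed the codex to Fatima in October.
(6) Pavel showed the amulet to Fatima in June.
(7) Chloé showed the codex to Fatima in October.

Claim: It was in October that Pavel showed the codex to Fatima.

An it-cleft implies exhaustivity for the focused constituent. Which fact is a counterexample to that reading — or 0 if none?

The cleft puts "in October" in focus and presupposes the open proposition with Pavel as agent and the codex as thing and Fatima as recipient.
Exhaustivity: in October is the only setting satisfying that background.
Every other fact differs from the presupposition on some backgrounded slot, so none challenges the exhaustivity.

0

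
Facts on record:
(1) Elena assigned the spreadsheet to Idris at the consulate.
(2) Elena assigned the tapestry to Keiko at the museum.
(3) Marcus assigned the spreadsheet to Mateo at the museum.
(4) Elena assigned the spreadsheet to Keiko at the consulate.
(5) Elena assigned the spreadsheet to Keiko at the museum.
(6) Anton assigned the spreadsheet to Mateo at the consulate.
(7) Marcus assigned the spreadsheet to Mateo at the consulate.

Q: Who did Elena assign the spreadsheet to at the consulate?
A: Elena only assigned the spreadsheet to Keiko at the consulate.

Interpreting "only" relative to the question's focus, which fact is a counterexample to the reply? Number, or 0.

The question "Who did ... to ...?" targets the recipient, so in the reply the focus falls on "Keiko".
"Only" then excludes alternative recipients while the background — Elena as agent and the spreadsheet as thing and at the consulate as setting — is held fixed.
Fact (1) keeps Elena as agent and the spreadsheet as thing and at the consulate as setting but has recipient = Idris; that refutes the reply.
(Fact (5) would refute a reading with focus on the setting — but that is not what the question asks.)

1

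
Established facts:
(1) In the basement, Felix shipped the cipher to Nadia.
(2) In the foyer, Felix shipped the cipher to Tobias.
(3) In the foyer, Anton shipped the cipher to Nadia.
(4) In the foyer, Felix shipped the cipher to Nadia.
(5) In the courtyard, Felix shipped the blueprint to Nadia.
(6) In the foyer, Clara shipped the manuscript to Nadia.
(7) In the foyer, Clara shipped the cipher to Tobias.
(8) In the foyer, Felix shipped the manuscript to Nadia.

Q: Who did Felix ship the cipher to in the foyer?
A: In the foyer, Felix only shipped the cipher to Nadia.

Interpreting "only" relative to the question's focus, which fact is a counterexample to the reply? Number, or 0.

Answering "Who did ... to ...?" puts focus on the recipient — here, "Nadia".
"Only" then excludes alternative recipients while the background — Felix as agent and the cipher as thing and in the foyer as setting — is held fixed.
Fact (2) shares the background with a different recipient (Tobias) — counterexample.
(Fact (8) would refute a reading with focus on the thing — but that is not what the question asks.)

2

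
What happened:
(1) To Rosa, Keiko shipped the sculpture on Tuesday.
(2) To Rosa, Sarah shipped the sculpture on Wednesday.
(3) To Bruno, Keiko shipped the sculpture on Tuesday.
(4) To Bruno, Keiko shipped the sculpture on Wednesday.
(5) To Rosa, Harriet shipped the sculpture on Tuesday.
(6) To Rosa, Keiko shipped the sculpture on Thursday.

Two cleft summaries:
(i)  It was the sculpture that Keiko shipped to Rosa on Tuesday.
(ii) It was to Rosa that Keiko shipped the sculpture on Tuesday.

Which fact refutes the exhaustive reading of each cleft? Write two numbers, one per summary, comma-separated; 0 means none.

Summary (i) focuses "the sculpture" (the thing); background agent = Keiko, recipient = Rosa, setting = on Tuesday. No fact matches that background with a different thing, so 0.
Summary (ii) focuses "Rosa" (the recipient); background agent = Keiko, thing = the sculpture, setting = on Tuesday. Fact (3) matches that background with recipient = Bruno — refutes (ii).

0, 3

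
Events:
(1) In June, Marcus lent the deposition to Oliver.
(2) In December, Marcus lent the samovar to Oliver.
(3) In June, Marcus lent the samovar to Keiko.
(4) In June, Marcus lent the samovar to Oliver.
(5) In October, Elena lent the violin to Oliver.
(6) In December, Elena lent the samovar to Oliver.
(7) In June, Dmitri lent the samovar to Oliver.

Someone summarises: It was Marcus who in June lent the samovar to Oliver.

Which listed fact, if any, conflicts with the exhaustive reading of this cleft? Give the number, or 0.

7

The cleft puts "Marcus" in focus and presupposes the open proposition with same thing, recipient, setting (the samovar / Oliver / in June).
Exhaustivity: Marcus is the only agent satisfying that background.
Fact (7) shares the background but with agent = Dmitri; exhaustivity is violated.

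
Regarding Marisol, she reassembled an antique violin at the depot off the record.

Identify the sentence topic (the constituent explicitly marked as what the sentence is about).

Marisol

The construction explicitly marks "Marisol" as what the sentence is about — the topic.
The remainder of the clause is the comment (what is said about the topic).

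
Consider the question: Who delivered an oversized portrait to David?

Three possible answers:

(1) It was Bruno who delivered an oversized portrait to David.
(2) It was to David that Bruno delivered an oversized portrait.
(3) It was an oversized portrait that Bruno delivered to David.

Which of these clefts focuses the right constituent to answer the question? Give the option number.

1

The question word "who" targets the subject (agent).
Option (1) clefts "Bruno" — that matches what the question asks about.
Option (2) clefts "to David" — the recipient, not what was asked.
Option (3) clefts "an oversized portrait" — the direct object, not what was asked.
So the congruent reply is (1).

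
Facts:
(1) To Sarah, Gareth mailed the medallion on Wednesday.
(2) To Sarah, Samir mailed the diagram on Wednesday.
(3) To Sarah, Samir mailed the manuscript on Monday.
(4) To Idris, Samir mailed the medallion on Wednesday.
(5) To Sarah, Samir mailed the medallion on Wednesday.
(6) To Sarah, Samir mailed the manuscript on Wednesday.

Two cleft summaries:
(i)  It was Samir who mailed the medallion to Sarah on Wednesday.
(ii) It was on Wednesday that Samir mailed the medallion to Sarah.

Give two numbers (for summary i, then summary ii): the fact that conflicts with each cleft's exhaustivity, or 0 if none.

1, 0

(i): focus "Samir". Looking for same thing, recipient, setting (the medallion / Sarah / on Wednesday) with some other agent — fact (1) has Gareth there. Refuted.
(ii): focus "on Wednesday". No fact shares same agent, thing, recipient (Samir / the medallion / Sarah) with a different setting. 0.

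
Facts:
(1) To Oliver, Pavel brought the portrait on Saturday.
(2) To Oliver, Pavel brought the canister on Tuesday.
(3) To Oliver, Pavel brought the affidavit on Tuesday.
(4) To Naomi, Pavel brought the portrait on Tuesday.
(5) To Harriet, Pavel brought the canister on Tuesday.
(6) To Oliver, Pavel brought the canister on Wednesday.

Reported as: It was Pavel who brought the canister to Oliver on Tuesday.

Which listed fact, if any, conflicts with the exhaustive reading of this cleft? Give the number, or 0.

0

Focus of the cleft: "Pavel" (the agent). Presupposed background: same thing, recipient, setting (the canister / Oliver / on Tuesday).
The exhaustive reading says no other agent fits that background.
No listed fact matches the background with a different agent. Exhaustivity holds.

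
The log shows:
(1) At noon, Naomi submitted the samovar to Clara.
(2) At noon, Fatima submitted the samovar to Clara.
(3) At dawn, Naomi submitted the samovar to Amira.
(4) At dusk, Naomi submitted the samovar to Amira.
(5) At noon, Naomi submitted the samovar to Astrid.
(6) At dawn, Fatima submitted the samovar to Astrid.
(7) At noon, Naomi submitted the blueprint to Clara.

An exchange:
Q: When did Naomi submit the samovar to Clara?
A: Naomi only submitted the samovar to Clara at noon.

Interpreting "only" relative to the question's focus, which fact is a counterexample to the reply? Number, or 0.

The question "When did ...?" targets the setting, so in the reply the focus falls on "at noon".
"Only" then excludes alternative settings while the background — agent = Naomi, thing = the samovar, recipient = Clara — is held fixed.
No listed fact shares that background with another setting. Nothing contradicts the reply.
(Fact (5) would refute a reading with focus on the recipient — but that is not what the question asks.)

0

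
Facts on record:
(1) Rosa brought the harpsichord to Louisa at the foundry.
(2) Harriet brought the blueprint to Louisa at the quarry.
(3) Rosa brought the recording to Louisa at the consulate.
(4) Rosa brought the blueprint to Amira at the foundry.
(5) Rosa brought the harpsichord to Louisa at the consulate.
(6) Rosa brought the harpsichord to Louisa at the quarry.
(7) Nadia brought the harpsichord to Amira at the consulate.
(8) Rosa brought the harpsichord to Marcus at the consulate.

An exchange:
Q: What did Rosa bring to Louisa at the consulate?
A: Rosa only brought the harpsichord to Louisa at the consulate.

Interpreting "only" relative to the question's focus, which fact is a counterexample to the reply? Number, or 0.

Answering "What did ...?" puts focus on the thing — here, "the harpsichord".
"Only" then excludes alternative things while the background — Rosa as agent and Louisa as recipient and at the consulate as setting — is held fixed.
Fact (3) shares the background with a different thing (the recording) — counterexample.
(Fact (1) would refute a reading with focus on the setting — but that is not what the question asks.)

3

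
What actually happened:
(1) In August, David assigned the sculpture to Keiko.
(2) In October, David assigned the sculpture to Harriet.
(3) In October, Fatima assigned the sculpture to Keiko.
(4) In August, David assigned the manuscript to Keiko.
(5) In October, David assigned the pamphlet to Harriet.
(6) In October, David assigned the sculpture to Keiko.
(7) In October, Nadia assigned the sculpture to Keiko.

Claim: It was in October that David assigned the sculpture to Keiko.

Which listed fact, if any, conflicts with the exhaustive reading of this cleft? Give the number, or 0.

The cleft puts "in October" in focus and presupposes the open proposition with same agent, thing, recipient (David / the sculpture / Keiko).
Exhaustivity: in October is the only setting satisfying that background.
But fact (1) also has same agent, thing, recipient (David / the sculpture / Keiko), with setting = in August — so the exhaustive reading fails.

1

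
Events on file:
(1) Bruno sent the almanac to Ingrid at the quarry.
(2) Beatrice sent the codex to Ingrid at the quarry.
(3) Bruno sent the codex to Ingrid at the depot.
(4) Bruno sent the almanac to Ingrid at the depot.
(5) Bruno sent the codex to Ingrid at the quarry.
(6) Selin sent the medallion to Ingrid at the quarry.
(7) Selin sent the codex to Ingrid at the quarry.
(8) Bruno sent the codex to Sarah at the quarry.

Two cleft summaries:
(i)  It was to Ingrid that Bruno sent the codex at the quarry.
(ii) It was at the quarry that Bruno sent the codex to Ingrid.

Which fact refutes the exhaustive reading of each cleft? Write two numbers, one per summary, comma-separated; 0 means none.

8, 3

(i): focus "Ingrid". Looking for same agent, thing, setting (Bruno / the codex / at the quarry) with some other recipient — fact (8) has Sarah there. Refuted.
(ii): focus "at the quarry". Looking for same agent, thing, recipient (Bruno / the codex / Ingrid) with some other setting — fact (3) has at the depot there. Refuted.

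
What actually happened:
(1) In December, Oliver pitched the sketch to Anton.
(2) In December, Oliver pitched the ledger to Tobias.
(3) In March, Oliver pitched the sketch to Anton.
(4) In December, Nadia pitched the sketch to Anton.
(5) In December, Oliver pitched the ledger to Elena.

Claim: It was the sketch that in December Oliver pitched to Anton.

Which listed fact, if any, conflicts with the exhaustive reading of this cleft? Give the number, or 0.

The cleft puts "the sketch" in focus and presupposes the open proposition with same agent, recipient, setting (Oliver / Anton / in December).
The exhaustive reading says no other thing fits that background.
Every other fact differs from the presupposition on some backgrounded slot, so none challenges the exhaustivity.

0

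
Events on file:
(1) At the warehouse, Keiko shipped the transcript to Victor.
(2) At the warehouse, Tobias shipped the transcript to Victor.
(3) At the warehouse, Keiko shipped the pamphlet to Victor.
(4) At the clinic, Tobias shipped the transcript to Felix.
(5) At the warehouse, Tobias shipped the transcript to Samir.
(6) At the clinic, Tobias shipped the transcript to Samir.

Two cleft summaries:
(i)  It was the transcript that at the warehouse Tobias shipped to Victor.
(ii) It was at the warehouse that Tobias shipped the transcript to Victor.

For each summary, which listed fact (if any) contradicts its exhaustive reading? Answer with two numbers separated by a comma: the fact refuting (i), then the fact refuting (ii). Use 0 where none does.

(i): focus "the transcript". No fact shares same agent, recipient, setting (Tobias / Victor / at the warehouse) with a different thing. 0.
(ii): focus "at the warehouse". No fact shares same agent, thing, recipient (Tobias / the transcript / Victor) with a different setting. 0.

0, 0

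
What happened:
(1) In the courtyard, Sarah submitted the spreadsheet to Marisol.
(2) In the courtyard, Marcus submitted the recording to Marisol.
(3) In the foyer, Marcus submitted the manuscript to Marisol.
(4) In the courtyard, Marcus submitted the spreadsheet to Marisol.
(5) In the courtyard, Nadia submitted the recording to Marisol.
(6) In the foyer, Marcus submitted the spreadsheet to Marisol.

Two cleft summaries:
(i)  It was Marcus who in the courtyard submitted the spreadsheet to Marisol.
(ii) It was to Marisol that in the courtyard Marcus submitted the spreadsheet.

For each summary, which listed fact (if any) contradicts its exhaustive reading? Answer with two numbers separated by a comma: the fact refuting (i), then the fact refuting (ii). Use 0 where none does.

(i): focus "Marcus". Looking for thing = the spreadsheet, recipient = Marisol, setting = in the courtyard with some other agent — fact (1) has Sarah there. Refuted.
(ii): focus "Marisol". No fact shares agent = Marcus, thing = the spreadsheet, setting = in the courtyard with a different recipient. 0.

1, 0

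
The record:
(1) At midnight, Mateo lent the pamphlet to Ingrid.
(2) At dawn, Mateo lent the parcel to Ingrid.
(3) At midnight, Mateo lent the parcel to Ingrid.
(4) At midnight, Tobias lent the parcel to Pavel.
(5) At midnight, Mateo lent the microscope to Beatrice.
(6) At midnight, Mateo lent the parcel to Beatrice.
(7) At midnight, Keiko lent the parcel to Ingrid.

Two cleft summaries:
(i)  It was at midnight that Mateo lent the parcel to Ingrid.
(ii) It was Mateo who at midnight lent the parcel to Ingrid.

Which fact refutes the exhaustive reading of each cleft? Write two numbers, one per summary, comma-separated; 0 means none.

2, 7

Summary (i) focuses "at midnight" (the setting); background Mateo as agent and the parcel as thing and Ingrid as recipient. Fact (2) matches that background with setting = at dawn — refutes (i).
Summary (ii) focuses "Mateo" (the agent); background the parcel as thing and Ingrid as recipient and at midnight as setting. Fact (7) matches that background with agent = Keiko — refutes (ii).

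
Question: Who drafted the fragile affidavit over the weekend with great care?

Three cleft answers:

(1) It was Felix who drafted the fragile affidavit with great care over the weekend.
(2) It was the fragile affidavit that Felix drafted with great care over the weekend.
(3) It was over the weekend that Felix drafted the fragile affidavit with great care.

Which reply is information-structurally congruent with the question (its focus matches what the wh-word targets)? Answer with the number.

The question word "who" targets the subject (agent).
Option (1) clefts "Felix" — that matches what the question asks about.
Option (2) clefts "the fragile affidavit" — the direct object, not what was asked.
Option (3) clefts "over the weekend" — the time, not what was asked.
So the congruent reply is (1).

1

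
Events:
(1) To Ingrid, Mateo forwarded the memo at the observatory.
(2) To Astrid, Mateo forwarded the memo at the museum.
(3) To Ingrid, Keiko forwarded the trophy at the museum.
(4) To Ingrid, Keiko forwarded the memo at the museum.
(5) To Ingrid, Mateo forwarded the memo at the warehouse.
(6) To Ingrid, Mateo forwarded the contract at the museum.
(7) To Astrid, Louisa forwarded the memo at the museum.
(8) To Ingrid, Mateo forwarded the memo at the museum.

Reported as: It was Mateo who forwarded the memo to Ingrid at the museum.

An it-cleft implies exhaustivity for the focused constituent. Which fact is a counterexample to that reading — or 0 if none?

The cleft puts "Mateo" in focus and presupposes the open proposition with thing = the memo, recipient = Ingrid, setting = at the museum.
Exhaustivity: Mateo is the only agent satisfying that background.
But fact (4) also has thing = the memo, recipient = Ingrid, setting = at the museum, with agent = Keiko — so the exhaustive reading fails.

4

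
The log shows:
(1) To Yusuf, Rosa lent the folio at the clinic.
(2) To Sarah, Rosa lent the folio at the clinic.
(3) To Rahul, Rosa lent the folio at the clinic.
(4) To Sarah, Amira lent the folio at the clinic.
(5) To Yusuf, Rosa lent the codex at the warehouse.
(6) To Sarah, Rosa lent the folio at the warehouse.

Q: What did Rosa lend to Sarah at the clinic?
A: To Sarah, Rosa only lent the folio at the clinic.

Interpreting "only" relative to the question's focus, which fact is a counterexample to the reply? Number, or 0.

0

Answering "What did ...?" puts focus on the thing — here, "the folio".
"Only" then excludes alternative things while the background — Rosa as agent and Sarah as recipient and at the clinic as setting — is held fixed.
No listed fact shares that background with another thing. Nothing contradicts the reply.
(Fact (1) would refute a reading with focus on the recipient — but that is not what the question asks.)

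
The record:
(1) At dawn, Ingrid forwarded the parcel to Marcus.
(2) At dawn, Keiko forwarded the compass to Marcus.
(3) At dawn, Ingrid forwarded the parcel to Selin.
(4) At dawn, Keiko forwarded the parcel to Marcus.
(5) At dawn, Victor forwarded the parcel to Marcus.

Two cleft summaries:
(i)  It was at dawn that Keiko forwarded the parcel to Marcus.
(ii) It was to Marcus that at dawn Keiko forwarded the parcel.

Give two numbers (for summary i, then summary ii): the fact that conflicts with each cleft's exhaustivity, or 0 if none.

0, 0

Summary (i) focuses "at dawn" (the setting); background agent = Keiko, thing = the parcel, recipient = Marcus. No fact matches that background with a different setting, so 0.
Summary (ii) focuses "Marcus" (the recipient); background agent = Keiko, thing = the parcel, setting = at dawn. No fact matches that background with a different recipient, so 0.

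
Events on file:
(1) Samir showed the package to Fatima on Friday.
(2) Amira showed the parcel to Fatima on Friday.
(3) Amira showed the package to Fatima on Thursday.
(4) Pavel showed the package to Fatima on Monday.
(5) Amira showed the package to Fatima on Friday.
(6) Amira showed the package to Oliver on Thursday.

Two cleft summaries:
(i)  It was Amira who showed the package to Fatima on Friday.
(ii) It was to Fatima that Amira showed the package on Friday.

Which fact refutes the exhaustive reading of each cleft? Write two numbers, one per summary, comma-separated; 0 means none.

1, 0

Summary (i) focuses "Amira" (the agent); background same thing, recipient, setting (the package / Fatima / on Friday). Fact (1) matches that background with agent = Samir — refutes (i).
Summary (ii) focuses "Fatima" (the recipient); background same agent, thing, setting (Amira / the package / on Friday). No fact matches that background with a different recipient, so 0.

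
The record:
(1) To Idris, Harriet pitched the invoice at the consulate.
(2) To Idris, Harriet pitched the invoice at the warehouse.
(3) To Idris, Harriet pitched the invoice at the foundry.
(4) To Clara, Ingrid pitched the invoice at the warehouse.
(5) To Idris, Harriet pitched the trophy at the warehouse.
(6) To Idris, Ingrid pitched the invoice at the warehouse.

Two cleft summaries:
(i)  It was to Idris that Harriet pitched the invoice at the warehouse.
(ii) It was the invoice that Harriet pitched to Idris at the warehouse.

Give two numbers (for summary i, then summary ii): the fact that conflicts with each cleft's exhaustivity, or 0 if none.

(i): focus "Idris". No fact shares agent = Harriet, thing = the invoice, setting = at the warehouse with a different recipient. 0.
(ii): focus "the invoice". Looking for agent = Harriet, recipient = Idris, setting = at the warehouse with some other thing — fact (5) has the trophy there. Refuted.

0, 5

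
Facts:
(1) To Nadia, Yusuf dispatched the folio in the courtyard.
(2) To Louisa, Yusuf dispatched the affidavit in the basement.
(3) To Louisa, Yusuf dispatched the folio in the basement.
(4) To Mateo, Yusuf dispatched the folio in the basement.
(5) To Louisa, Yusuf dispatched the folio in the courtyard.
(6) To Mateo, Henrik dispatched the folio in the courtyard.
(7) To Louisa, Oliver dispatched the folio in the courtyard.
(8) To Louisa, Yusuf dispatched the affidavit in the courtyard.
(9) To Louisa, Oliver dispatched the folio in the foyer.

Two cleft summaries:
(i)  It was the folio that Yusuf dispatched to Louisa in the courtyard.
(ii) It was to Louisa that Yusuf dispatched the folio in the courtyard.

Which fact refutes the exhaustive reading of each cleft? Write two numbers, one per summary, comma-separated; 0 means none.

(i): focus "the folio". Looking for same agent, recipient, setting (Yusuf / Louisa / in the courtyard) with some other thing — fact (8) has the affidavit there. Refuted.
(ii): focus "Louisa". Looking for same agent, thing, setting (Yusuf / the folio / in the courtyard) with some other recipient — fact (1) has Nadia there. Refuted.

8, 1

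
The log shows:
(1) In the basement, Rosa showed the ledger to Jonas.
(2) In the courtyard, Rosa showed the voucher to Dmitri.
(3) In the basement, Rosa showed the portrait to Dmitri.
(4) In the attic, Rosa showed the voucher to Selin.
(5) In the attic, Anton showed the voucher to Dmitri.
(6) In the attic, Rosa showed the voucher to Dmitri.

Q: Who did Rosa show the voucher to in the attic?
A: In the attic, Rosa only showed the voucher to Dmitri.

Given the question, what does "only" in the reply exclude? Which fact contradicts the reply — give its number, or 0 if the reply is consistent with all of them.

The question "Who did ... to ...?" targets the recipient, so in the reply the focus falls on "Dmitri".
So "only" ranges over recipients; the rest (Rosa as agent and the voucher as thing and in the attic as setting) is presupposed.
Fact (4) shares the background with a different recipient (Selin) — counterexample.
(Fact (2) would refute a reading with focus on the setting — but that is not what the question asks.)

4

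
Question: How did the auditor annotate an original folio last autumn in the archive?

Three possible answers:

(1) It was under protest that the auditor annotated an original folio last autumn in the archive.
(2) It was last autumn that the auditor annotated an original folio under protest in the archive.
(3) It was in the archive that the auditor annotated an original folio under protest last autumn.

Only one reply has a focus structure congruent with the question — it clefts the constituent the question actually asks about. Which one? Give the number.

The question word "how" targets the manner.
Option (1) clefts "under protest" — that matches what the question asks about.
Option (2) clefts "last autumn" — the time, not what was asked.
Option (3) clefts "in the archive" — the location, not what was asked.
So the congruent reply is (1).

1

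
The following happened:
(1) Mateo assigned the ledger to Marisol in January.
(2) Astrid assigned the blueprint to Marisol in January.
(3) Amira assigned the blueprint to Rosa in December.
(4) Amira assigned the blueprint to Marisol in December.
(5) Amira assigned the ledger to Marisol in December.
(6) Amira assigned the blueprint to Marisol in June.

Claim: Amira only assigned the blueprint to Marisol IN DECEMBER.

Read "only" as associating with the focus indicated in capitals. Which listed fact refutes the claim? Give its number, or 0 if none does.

6

Focus (in capitals) is "in December" — the setting. "Only" excludes alternative settings while holding fixed agent = Amira, thing = the blueprint, recipient = Marisol.
Fact (6) matches on agent = Amira, thing = the blueprint, recipient = Marisol, but has setting = in June instead. That refutes the claim.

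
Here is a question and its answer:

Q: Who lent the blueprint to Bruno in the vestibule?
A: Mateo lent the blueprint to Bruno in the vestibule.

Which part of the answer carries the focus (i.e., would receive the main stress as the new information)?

The wh-word "who" asks about the subject (agent).
In the answer, "the blueprint", "to Bruno" and "in the vestibule" are given — repeated from the question.
The constituent filling the subject (agent) gap is "Mateo"; that is the focus and would carry nuclear stress.

Mateo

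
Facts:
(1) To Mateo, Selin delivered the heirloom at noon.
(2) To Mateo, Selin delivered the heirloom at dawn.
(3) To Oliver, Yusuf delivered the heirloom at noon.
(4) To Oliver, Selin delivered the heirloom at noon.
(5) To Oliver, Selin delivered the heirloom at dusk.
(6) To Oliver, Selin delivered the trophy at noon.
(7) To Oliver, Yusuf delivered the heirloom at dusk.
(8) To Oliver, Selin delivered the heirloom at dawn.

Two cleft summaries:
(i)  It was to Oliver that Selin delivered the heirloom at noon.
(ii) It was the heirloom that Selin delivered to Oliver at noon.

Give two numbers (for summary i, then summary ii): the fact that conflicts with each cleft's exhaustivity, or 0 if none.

(i): focus "Oliver". Looking for Selin as agent and the heirloom as thing and at noon as setting with some other recipient — fact (1) has Mateo there. Refuted.
(ii): focus "the heirloom". Looking for Selin as agent and Oliver as recipient and at noon as setting with some other thing — fact (6) has the trophy there. Refuted.

1, 6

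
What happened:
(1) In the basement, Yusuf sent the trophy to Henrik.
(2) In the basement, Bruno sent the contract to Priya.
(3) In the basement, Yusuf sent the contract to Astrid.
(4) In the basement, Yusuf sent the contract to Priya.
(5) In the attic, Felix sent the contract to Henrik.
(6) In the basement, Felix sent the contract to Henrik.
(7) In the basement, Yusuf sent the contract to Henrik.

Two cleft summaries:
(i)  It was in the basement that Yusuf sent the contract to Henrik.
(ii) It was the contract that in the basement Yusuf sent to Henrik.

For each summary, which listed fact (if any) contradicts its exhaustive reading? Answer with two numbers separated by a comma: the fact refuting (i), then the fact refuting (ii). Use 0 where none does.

0, 1

(i): focus "in the basement". No fact shares agent = Yusuf, thing = the contract, recipient = Henrik with a different setting. 0.
(ii): focus "the contract". Looking for agent = Yusuf, recipient = Henrik, setting = in the basement with some other thing — fact (1) has the trophy there. Refuted.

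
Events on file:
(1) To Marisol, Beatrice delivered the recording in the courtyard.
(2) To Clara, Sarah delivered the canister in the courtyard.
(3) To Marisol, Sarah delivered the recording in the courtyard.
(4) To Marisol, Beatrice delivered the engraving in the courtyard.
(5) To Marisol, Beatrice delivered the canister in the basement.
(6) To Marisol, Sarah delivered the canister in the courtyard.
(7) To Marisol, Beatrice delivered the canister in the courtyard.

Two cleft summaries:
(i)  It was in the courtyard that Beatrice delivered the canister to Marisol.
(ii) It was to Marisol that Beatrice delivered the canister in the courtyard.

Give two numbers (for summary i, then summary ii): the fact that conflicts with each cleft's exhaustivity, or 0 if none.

5, 0

(i): focus "in the courtyard". Looking for Beatrice as agent and the canister as thing and Marisol as recipient with some other setting — fact (5) has in the basement there. Refuted.
(ii): focus "Marisol". No fact shares Beatrice as agent and the canister as thing and in the courtyard as setting with a different recipient. 0.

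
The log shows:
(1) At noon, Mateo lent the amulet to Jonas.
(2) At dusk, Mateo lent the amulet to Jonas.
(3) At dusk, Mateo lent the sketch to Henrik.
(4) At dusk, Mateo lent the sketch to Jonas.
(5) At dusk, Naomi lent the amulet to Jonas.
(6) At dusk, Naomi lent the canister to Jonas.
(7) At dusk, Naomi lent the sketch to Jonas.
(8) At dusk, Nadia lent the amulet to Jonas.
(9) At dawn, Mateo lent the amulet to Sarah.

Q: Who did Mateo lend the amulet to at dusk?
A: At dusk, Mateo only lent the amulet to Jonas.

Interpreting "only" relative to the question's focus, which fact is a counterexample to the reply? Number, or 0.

0

Answering "Who did ... to ...?" puts focus on the recipient — here, "Jonas".
So "only" ranges over recipients; the rest (agent = Mateo, thing = the amulet, setting = at dusk) is presupposed.
No fact keeps agent = Mateo, thing = the amulet, setting = at dusk while changing the recipient; every other fact differs on something backgrounded. The reply stands.
(Fact (4) would refute a reading with focus on the thing — but that is not what the question asks.)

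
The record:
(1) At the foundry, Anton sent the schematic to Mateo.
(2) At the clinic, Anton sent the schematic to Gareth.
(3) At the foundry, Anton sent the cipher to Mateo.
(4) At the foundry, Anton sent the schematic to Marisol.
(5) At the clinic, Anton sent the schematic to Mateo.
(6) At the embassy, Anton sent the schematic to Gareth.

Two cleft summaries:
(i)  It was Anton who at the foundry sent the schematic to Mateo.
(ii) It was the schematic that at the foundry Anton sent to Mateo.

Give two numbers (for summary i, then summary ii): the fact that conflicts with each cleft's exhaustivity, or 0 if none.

0, 3

Summary (i) focuses "Anton" (the agent); background same thing, recipient, setting (the schematic / Mateo / at the foundry). No fact matches that background with a different agent, so 0.
Summary (ii) focuses "the schematic" (the thing); background same agent, recipient, setting (Anton / Mateo / at the foundry). Fact (3) matches that background with thing = the cipher — refutes (ii).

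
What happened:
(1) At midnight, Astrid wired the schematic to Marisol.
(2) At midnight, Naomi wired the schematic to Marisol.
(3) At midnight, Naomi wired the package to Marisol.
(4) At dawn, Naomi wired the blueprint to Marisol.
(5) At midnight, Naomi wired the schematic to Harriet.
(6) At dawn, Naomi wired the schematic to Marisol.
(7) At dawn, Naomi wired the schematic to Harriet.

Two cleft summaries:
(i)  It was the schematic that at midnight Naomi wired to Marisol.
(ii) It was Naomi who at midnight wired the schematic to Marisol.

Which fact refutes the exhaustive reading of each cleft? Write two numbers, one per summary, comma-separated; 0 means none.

Summary (i) focuses "the schematic" (the thing); background agent = Naomi, recipient = Marisol, setting = at midnight. Fact (3) matches that background with thing = the package — refutes (i).
Summary (ii) focuses "Naomi" (the agent); background thing = the schematic, recipient = Marisol, setting = at midnight. Fact (1) matches that background with agent = Astrid — refutes (ii).

3, 1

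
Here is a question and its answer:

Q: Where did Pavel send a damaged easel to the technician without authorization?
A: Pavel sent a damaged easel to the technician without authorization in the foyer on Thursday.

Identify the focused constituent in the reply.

in the foyer

The wh-word "where" asks about the location.
In the answer, "Pavel", "a damaged easel", "to the technician" and "without authorization" are given — repeated from the question.
"on Thursday" is also new, but it specifies the time, which is not what the question asks about — so it is not the focus.
The constituent filling the location gap is "in the foyer"; that is the focus.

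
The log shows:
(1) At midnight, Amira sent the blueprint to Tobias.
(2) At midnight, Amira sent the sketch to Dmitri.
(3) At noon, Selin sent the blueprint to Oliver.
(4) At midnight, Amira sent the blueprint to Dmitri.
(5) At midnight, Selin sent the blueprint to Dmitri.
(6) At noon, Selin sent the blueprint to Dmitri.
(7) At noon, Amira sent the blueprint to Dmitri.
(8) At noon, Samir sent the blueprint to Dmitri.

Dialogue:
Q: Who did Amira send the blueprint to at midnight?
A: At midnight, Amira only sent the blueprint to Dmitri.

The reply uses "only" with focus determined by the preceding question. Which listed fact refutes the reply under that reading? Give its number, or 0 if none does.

The question "Who did ... to ...?" targets the recipient, so in the reply the focus falls on "Dmitri".
"Only" then excludes alternative recipients while the background — agent = Amira, thing = the blueprint, setting = at midnight — is held fixed.
Fact (1) keeps agent = Amira, thing = the blueprint, setting = at midnight but has recipient = Tobias; that refutes the reply.
(Fact (2) would refute a reading with focus on the thing — but that is not what the question asks.)

1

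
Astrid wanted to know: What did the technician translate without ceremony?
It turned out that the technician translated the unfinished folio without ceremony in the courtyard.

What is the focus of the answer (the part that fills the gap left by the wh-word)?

the unfinished folio

The wh-word "what" asks about the direct object.
In the answer, "the technician" and "without ceremony" are given — repeated from the question.
"in the courtyard" is also new, but it specifies the location, which is not what the question asks about — so it is not the focus.
The constituent filling the direct object gap is "the unfinished folio"; that is the focus.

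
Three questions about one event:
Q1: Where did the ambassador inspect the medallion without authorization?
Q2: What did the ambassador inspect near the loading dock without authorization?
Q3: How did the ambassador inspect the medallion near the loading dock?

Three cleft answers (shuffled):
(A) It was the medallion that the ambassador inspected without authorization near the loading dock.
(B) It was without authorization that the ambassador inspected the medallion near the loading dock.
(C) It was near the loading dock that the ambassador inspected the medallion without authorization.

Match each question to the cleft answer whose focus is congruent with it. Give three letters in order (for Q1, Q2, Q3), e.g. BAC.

Q1 asks about the location; cleft (C) focuses "near the loading dock", which is the location — so Q1 → C.
Q2 asks about the direct object; cleft (A) focuses "the medallion", which is the direct object — so Q2 → A.
Q3 asks about the manner; cleft (B) focuses "without authorization", which is the manner — so Q3 → B.
Mapping: Q1→C, Q2→A, Q3→B.

CAB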